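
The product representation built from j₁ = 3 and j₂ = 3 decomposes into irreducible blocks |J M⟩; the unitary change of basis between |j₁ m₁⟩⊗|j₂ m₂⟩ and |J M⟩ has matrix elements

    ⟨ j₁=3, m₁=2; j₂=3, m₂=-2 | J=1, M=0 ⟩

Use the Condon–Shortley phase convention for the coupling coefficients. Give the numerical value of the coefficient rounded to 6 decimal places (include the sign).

−√(1/7) = -0.377964

j₁+j₂−J=5  J+j₁−j₂=1  J−j₁+j₂=1  j₁+j₂+J+1=8
(j₁±m₁, j₂±m₂, J±M) = (5,1,1,5,1,1)
P² = 900/7
sum k=0..1:
  [0] +1/120 = 1/120
  [1] −1/24 = -1/24
S = -1/30
C² = P²·S² = 1/7 ; C = -0.377964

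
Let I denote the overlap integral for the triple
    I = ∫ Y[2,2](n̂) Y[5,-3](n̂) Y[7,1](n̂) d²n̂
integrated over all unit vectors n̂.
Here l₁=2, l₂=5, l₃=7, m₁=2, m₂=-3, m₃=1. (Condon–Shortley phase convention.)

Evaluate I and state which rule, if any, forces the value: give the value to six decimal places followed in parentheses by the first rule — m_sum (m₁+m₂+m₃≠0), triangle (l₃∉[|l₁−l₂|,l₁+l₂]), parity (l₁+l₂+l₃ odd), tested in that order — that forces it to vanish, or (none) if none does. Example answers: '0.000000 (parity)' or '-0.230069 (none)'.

-0.043890 (none)

m-sum 0 ✓  L=14 even ✓  3≤7≤7 ✓
Π(2lᵢ+1) = 5×11×15 = 825
triangle coeff Δ(2,5,7) = 1/15015
Σ_t [0,0]: t=0:+1/57600 = 1/57600
(3j)²=21/715 [(2 5 7; 0 0 0)], sign=-1
Σ_t [0,0]: t=0:+1/1935360 = 1/1935360
(3j)²=1/1001 [(2 5 7; 2 -3 1)], sign=+1
⇒ 4πI² = 45/1859
I = (-1)√(45/1859/(4π)) = -0.04388960
No selection rule forces the value: the integral is nonzero (none).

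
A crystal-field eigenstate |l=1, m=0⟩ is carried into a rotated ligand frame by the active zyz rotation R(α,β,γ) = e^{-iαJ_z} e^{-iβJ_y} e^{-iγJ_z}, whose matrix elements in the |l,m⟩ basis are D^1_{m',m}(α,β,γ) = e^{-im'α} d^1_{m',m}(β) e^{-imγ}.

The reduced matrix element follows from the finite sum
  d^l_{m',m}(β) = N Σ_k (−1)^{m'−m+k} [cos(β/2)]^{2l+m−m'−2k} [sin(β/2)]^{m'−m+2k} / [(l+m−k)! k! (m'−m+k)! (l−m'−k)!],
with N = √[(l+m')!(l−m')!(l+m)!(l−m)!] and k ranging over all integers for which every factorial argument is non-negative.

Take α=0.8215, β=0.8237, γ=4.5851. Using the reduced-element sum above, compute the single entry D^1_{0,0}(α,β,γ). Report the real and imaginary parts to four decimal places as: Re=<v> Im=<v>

Re=0.6795 Im=0.0000

D^1_{0,0}(0.8215,0.8237,4.5851) = e^{-i·0·0.8215}·d^1_{0,0}(0.8237)·e^{-i·0·4.5851}. Compute d first:
Half-angle: c=0.916382, s=0.400305. N=√(1·1·1·1)=1.000000
Admissible k: 0..1 (factorial args all ≥0)
  k=0: (−1)^0·1.0000/(1)·0.9164^2·0.4003^0 = +0.839756
  k=1: (−1)^1·1.0000/(1)·0.9164^0·0.4003^2 = -0.160244
d^1_{0,0}(0.8237) = +0.839756 -0.160244 = +0.679511
D = (+1.000000+0.000000i)·(+0.679511)·(+1.000000+0.000000i) = +0.679511+0.000000i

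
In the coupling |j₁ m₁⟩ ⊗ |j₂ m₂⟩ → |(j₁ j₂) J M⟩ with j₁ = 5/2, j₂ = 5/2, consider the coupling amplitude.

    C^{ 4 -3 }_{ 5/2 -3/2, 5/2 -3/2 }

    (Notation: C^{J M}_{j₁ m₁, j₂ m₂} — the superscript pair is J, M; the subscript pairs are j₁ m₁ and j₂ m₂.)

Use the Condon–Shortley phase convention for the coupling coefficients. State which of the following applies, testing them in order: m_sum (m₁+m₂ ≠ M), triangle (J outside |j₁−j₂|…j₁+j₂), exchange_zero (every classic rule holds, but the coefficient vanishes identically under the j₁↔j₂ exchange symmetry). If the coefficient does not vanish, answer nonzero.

m-sum: m₁+m₂ = -3/2+(-3/2) = -3, M = -3  ✓
triangle: |j₁−j₂| = 0 ≤ J = 4 ≤ j₁+j₂ = 5  ✓
exchange: j₁=j₂ and m₁=m₂, and (−1)^(j₁+j₂−J) = (−1)^1 = −1 forces ⟨j₁m₁;j₂m₂|JM⟩ = −⟨j₂m₂;j₁m₁|JM⟩ = −⟨j₁m₁;j₂m₂|JM⟩ ⇒ the coefficient vanishes identically
Racah sum check: Σ_k collapses to 0 ⇒ CG = 0

exchange_zero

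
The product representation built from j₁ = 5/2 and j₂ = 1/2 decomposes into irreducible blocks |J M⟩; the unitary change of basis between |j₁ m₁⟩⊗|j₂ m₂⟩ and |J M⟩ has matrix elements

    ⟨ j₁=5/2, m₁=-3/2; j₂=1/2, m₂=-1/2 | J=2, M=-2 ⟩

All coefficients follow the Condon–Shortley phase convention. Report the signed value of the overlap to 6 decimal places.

+0.408248

j₁+j₂−J=1  J+j₁−j₂=4  J−j₁+j₂=0  j₁+j₂+J+1=6
(j₁±m₁, j₂±m₂, J±M) = (1,4,0,1,0,4)
P² = 96
sum k=0..0:
  [0] +1/24 = 1/24
S = 1/24
C² = P²·S² = 1/6 ; C = +0.408248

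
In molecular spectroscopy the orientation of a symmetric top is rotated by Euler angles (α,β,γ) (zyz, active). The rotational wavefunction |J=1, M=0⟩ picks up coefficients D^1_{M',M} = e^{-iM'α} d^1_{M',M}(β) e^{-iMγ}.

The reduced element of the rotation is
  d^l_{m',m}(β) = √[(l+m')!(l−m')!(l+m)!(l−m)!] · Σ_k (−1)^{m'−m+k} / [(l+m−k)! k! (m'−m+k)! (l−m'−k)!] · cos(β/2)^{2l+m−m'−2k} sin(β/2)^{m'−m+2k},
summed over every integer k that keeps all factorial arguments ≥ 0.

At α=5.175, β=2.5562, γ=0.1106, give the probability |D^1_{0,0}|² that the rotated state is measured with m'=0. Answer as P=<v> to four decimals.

First d^1_{0,0}(β=2.5562), then the phase factors e^{-i(0)α} and e^{-i(0)γ}:
Half-angle: c=0.288535, s=0.957469. N=√(1·1·1·1)=1.000000
Admissible k: 0..1 (factorial args all ≥0)
  k=0: (−1)^0·1.0000/(1)·0.2885^2·0.9575^0 = +0.083252
  k=1: (−1)^1·1.0000/(1)·0.2885^0·0.9575^2 = -0.916748
d^1_{0,0}(2.5562) = +0.083252 -0.916748 = -0.833495
|D^1_{0,0}|² = |d^1_{0,0}(β)|² = (-0.833495)² = 0.694714 (the z-rotation phases have unit modulus)

P=0.6947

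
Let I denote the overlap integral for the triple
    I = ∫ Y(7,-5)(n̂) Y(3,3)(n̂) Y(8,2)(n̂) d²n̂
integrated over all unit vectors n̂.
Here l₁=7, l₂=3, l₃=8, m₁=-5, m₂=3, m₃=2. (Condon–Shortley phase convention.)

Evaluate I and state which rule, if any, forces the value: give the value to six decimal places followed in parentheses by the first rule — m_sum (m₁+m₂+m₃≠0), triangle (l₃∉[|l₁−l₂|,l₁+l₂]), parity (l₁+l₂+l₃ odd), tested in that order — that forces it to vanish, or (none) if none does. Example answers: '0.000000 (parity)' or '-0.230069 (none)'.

Checks pass: Σm=0; 18 even; l₃=8∈[4,10].
(2·7+1)(2·3+1)(2·8+1) = 1785
Δ: 2! 12! 4! / 19! → 1/5290740
sum: t=0:+1/7257600 t=1:−1/2073600 t=2:+1/7257600 = -1/4838400
3j²(7 3 8; 0 0 0) = Δ·Π!·Σ² = 252/20995  (sign -1)
sum: t=2:+1/348364800 = 1/348364800
3j²(7 3 8; -5 3 2) = Δ·Π!·Σ² = 165/58786  (sign +1)
combine: 4πI² = 1785·252/20995·165/58786 = 62370/1037153
take √, sign -1: I = -0.06917697
No selection rule forces the value: the integral is nonzero (none).

-0.069177 (none)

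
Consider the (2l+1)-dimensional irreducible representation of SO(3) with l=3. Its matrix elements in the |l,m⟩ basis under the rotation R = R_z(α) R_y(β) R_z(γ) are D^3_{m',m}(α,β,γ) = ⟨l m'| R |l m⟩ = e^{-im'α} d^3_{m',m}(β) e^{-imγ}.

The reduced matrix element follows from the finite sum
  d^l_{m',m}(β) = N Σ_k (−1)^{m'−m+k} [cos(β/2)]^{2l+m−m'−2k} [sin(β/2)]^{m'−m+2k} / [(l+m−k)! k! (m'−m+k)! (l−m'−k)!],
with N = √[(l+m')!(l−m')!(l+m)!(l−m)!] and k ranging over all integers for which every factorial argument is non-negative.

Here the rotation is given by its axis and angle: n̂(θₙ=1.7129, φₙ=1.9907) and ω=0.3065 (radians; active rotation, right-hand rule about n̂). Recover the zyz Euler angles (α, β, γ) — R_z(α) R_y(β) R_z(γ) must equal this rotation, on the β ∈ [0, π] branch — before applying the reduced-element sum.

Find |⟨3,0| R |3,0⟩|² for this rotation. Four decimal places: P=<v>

P=0.5497

Axis–angle → zyz. n̂ = (sinθₙcosφₙ, sinθₙsinφₙ, cosθₙ) = (-0.403563, +0.903924, -0.141626), ω = 0.3065.
R = I cosω + sinω [n̂]ₓ + (1−cosω) n̂n̂ᵀ gives
  R = [+0.960986, +0.025731, +0.275399; -0.059733, +0.991475, +0.115798; -0.270072, -0.127731, +0.954330]
β = atan2(√(R₁₃²+R₂₃²), R₃₃) = 0.303387; α = atan2(R₂₃, R₁₃) mod 2π = 0.398031; γ = atan2(R₃₂, −R₃₁) mod 2π = 5.841409
First d^3_{0,0}(β=0.3034), then the phase factors e^{-i(0)α} and e^{-i(0)γ}:
With c≡cos(β/2)=0.988517 and s≡sin(β/2)=0.151112, N=[6·6·6·6]^{1/2}=36.000000
k∈{0,1,2,3} keeps every argument non-negative
  k=0: (−1)^0·36.0000/(36)·0.9885^6·0.1511^0 = +0.933048
  k=1: (−1)^1·36.0000/(4)·0.9885^4·0.1511^2 = -0.196235
  k=2: (−1)^2·36.0000/(4)·0.9885^2·0.1511^4 = +0.004586
  k=3: (−1)^3·36.0000/(36)·0.9885^0·0.1511^6 = -0.000012
d^3_{0,0}(0.3034) = +0.933048 -0.196235 +0.004586 -0.000012 = +0.741386
|D^3_{0,0}|² = |d^3_{0,0}(β)|² = (+0.741386)² = 0.549653 (the z-rotation phases have unit modulus)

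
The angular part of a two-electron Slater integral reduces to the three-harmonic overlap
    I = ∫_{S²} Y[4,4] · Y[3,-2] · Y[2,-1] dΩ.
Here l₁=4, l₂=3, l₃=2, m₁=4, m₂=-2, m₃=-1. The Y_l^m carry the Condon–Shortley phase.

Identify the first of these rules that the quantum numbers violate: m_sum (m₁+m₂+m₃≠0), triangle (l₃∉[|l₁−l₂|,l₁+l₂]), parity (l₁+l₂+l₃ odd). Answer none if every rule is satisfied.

m_sum

Σmᵢ = 1  ✗
l₃∈[|l₁−l₂|,l₁+l₂]=[1,7], have l₃=2
Σlᵢ = 9 ⇒ odd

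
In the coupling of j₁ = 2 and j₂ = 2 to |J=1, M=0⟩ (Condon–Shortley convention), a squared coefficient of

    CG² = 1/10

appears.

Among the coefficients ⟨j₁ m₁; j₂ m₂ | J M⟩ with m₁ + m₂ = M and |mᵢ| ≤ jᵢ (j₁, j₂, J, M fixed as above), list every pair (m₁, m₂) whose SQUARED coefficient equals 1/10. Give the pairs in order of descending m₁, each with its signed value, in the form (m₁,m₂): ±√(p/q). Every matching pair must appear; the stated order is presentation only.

(1,-1): −√(1/10); (-1,1): +√(1/10)

Admissible pairs with m₁+m₂ = M = 0: (-2,2), (-1,1), (0,0), (1,-1), (2,-2)
  (m₁,m₂)=(2,-2): CG² = 2/5, CG = +√(2/5)
  (m₁,m₂)=(1,-1): CG² = 1/10, CG = −√(1/10)   ← matches the target
  (m₁,m₂)=(0,0): CG² = 0/1, CG = 0
  (m₁,m₂)=(-1,1): CG² = 1/10, CG = +√(1/10)   ← matches the target
  (m₁,m₂)=(-2,2): CG² = 2/5, CG = −√(2/5)
Pairs with CG² = 1/10: (1,-1): −√(1/10); (-1,1): +√(1/10)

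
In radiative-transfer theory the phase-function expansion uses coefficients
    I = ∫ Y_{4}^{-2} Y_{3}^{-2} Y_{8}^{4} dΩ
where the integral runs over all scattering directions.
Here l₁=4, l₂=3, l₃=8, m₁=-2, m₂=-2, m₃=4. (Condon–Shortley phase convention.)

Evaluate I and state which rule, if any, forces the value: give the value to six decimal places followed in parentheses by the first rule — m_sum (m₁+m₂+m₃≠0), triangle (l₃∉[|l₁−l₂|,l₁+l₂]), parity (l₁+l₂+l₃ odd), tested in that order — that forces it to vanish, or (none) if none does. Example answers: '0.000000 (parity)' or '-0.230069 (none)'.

0.000000 (triangle)

|4−3|≤8≤4+3 violated ⇒ I = 0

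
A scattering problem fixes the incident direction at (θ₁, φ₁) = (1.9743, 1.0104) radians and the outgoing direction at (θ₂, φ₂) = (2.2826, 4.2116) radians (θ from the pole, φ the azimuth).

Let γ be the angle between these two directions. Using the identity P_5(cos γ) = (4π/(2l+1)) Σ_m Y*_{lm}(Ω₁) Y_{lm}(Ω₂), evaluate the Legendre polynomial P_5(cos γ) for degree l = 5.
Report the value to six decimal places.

-0.211814

Summing Y*_{l m}(θ₁,φ₁)·Y_{l m}(θ₂,φ₂) over m ∈ [−5, 5]; prefactor 4π/(2·5+1) = 1.142397:
  m=-5: (0.101731, -0.287945) × (-0.068769, -0.092819) = (-0.033723, 0.010359)  (running Σ = (-0.033723, 0.010359))
  m=-4: (0.256284, 0.322963) × (0.132046, -0.286136) = (0.126253, -0.030686)  (running Σ = (0.092530, -0.020327))
  m=-3: (-0.103650, 0.011489) × (0.425518, -0.029163) = (-0.043770, 0.007912)  (running Σ = (0.048760, -0.012415))
  m=-2: (-0.131591, 0.272411) × (0.095787, 0.149699) = (-0.053384, 0.006395)  (running Σ = (-0.004624, -0.006021))
  m=-1: (-0.103213, -0.164482) × (0.133944, -0.244724) = (-0.054078, 0.003227)  (running Σ = (-0.058702, -0.002794))
  m=0: (-0.261999, -0.000000) × (0.259575, 0.000000) = (-0.068008, -0.000000)  (running Σ = (-0.126710, -0.002794))
  m=1: (0.103213, -0.164482) × (-0.133944, -0.244724) = (-0.054078, -0.003227)  (running Σ = (-0.180788, -0.006021))
  m=2: (-0.131591, -0.272411) × (0.095787, -0.149699) = (-0.053384, -0.006395)  (running Σ = (-0.234172, -0.012415))
  m=3: (0.103650, 0.011489) × (-0.425518, -0.029163) = (-0.043770, -0.007912)  (running Σ = (-0.277942, -0.020327))
  m=4: (0.256284, -0.322963) × (0.132046, 0.286136) = (0.126253, 0.030686)  (running Σ = (-0.151690, 0.010359))
  m=5: (-0.101731, -0.287945) × (0.068769, -0.092819) = (-0.033723, -0.010359)  (running Σ = (-0.185412, 0.000000))
Total Σ_m = (-0.185412, 0.000000). Multiply by 1.142397: (-0.211814, 0.000000). P_5(cos γ) = -0.211814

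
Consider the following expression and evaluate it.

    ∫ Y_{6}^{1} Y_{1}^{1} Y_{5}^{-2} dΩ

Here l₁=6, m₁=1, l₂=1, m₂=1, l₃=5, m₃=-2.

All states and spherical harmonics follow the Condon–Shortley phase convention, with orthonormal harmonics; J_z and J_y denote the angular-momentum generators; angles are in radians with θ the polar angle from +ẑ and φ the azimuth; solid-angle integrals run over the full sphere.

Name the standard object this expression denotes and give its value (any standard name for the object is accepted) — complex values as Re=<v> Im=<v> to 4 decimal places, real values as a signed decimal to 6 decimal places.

Gaunt coefficient, -0.129207

This is a Gaunt coefficient — the integral of a triple product of spherical harmonics over the sphere.
m-sum 0 ✓  L=12 even ✓  5≤5≤7 ✓
Π(2lᵢ+1) = 13×3×11 = 429
triangle coeff Δ(6,1,5) = 1/858
Σ_t [1,1]: t=1:−1/14400 = -1/14400
(3j)²=6/143 [(6 1 5; 0 0 0)], sign=+1
Σ_t [2,2]: t=2:+1/60480 = 1/60480
(3j)²=5/429 [(6 1 5; 1 1 -2)], sign=-1
⇒ 4πI² = 30/143
I = (-1)√(30/143/(4π)) = -0.12920749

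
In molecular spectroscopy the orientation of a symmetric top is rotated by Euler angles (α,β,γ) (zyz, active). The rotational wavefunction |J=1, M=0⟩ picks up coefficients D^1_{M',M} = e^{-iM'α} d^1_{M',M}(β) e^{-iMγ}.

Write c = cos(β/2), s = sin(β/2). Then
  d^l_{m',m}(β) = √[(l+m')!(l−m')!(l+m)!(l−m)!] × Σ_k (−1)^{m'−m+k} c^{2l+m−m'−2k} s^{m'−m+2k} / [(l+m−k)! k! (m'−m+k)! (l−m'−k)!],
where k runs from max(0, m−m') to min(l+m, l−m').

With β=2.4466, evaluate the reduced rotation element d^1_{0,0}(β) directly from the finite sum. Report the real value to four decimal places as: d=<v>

d=-0.7681

d^1_{0,0}(β=2.4466) via the finite sum:
Half-angle: c=0.340545, s=0.940228. N=√(1·1·1·1)=1.000000
Admissible k: 0..1 (factorial args all ≥0)
  k=0: (−1)^0·1.0000/(1)·0.3405^2·0.9402^0 = +0.115971
  k=1: (−1)^1·1.0000/(1)·0.3405^0·0.9402^2 = -0.884029
d^1_{0,0}(2.4466) = +0.115971 -0.884029 = -0.768058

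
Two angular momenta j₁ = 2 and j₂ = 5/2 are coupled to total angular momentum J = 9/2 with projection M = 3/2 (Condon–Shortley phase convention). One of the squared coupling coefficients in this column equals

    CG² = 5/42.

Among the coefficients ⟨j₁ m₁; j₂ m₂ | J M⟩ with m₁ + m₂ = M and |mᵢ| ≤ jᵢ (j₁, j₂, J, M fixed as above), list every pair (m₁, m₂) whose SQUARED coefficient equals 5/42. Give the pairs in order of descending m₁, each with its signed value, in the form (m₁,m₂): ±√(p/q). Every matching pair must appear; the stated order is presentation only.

(2,-1/2): +√(5/42)

Admissible pairs with m₁+m₂ = M = 3/2: (-1,5/2), (0,3/2), (1,1/2), (2,-1/2)
  (m₁,m₂)=(2,-1/2): CG² = 5/42, CG = +√(5/42)   ← matches the target
  (m₁,m₂)=(1,1/2): CG² = 10/21, CG = +√(10/21)
  (m₁,m₂)=(0,3/2): CG² = 5/14, CG = +√(5/14)
  (m₁,m₂)=(-1,5/2): CG² = 1/21, CG = +√(1/21)
Pairs with CG² = 5/42: (2,-1/2): +√(5/42)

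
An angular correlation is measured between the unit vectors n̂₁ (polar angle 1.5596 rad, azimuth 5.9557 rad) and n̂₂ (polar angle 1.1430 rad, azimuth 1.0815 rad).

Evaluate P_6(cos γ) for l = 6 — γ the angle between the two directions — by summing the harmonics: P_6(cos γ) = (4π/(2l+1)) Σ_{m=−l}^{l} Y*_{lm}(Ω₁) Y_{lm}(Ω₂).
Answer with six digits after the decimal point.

-0.172549

Term-by-term m-sum for l=6 (normalisation 4π/13 = 0.966644):
  m=-6: (-0.18543 - 0.44588j) × (0.26833 - 0.05602j) = -0.07473 - 0.10926j  (running Σ = -0.07473 - 0.10926j)
  m=-5: (-0.00125 - 0.01869j) × (0.27730 + 0.33251j) = 0.00587 - 0.00560j  (running Σ = -0.06887 - 0.11485j)
  m=-4: (-0.09187 + 0.34415j) × (-0.08232 + 0.20233j) = -0.06207 - 0.04692j  (running Σ = -0.13094 - 0.16177j)
  m=-3: (-0.01213 + 0.01819j) × (0.22410 - 0.02314j) = -0.00230 + 0.00436j  (running Σ = -0.13323 - 0.15741j)
  m=-2: (0.25768 - 0.19792j) × (0.16864 + 0.25068j) = 0.09307 + 0.03122j  (running Σ = -0.04016 - 0.12619j)
  m=-1: (0.02182 - 0.00741j) × (0.05951 - 0.11175j) = 0.00047 - 0.00288j  (running Σ = -0.03969 - 0.12907j)
  m=0: (-0.31701 + 0.00000j) × (0.31266 + 0.00000j) = -0.09912 + 0.00000j  (running Σ = -0.13881 - 0.12907j)
  m=1: (-0.02182 - 0.00741j) × (-0.05951 - 0.11175j) = 0.00047 + 0.00288j  (running Σ = -0.13834 - 0.12619j)
  m=2: (0.25768 + 0.19792j) × (0.16864 - 0.25068j) = 0.09307 - 0.03122j  (running Σ = -0.04527 - 0.15741j)
  m=3: (0.01213 + 0.01819j) × (-0.22410 - 0.02314j) = -0.00230 - 0.00436j  (running Σ = -0.04757 - 0.16177j)
  m=4: (-0.09187 - 0.34415j) × (-0.08232 - 0.20233j) = -0.06207 + 0.04692j  (running Σ = -0.10964 - 0.11485j)
  m=5: (0.00125 - 0.01869j) × (-0.27730 + 0.33251j) = 0.00587 + 0.00560j  (running Σ = -0.10377 - 0.10926j)
  m=6: (-0.18543 + 0.44588j) × (0.26833 + 0.05602j) = -0.07473 + 0.10926j  (running Σ = -0.17850 + 0.00000j)
Total Σ_m = -0.17850 + 0.00000j. Multiply by 0.966644: -0.17255 + 0.00000j. P_6(cos γ) = -0.172549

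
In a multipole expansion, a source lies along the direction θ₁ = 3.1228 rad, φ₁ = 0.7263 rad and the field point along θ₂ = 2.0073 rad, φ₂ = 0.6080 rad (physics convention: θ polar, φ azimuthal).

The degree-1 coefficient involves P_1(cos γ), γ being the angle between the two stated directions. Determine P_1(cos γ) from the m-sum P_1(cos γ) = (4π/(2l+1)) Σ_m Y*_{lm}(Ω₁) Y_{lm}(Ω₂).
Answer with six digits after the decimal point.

Term-by-term m-sum for l=1 (normalisation 4π/3 = 4.188790):
  [-1]  conj(Y_{1,-1})(Ω₁) = +0.004854+0.004312i ; Y_{1,-1}(Ω₂) = +0.256989-0.178851i ; Δ = +0.002019+0.000240i
  [+0]  conj(Y_{1,0})(Ω₁) = -0.488516-0.000000i ; Y_{1,0}(Ω₂) = -0.206568+0.000000i ; Δ = +0.100912+0.000000i
  [+1]  conj(Y_{1,1})(Ω₁) = -0.004854+0.004312i ; Y_{1,1}(Ω₂) = -0.256989-0.178851i ; Δ = +0.002019-0.000240i
Accumulated sum +0.104949+0.000000i; after 4π/(2l+1) scaling, +0.439609+0.000000i ⇒ P_1 = 0.439609

0.439609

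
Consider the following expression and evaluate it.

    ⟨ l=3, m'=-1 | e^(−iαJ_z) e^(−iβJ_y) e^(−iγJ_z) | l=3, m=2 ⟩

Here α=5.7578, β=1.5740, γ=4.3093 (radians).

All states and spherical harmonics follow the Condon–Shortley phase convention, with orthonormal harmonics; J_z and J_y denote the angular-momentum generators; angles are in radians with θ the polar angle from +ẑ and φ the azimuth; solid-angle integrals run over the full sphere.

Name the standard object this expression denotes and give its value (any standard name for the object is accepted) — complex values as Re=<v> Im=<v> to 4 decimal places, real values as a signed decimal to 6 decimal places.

Wigner D-matrix element, Re=-0.3774 Im=-0.1088

This is a Wigner D-matrix element — the rotation-matrix element ⟨l m'| R(α,β,γ) |l m⟩ in the angular-momentum basis.
First d^3_{-1,2}(β=1.5740), then the phase factors e^{-i(-1)α} and e^{-i(2)γ}:
c=cos(1.574000/2)=0.705973, s=sin(1.574000/2)=0.708239; N=√[2·24·120·1]=75.894664
Admissible k: 3..4 (factorial args all ≥0)
  k=3: (−1)^0·75.8947/(12)·0.7060^3·0.7082^3 = +0.790557
  k=4: (−1)^1·75.8947/(24)·0.7060^1·0.7082^5 = -0.397819
d^3_{-1,2}(1.5740) = +0.790557 -0.397819 = +0.392738
Attach z-rotation phases: D = e^{-i(-1)(5.7578)}·(+0.392738)·e^{-i(2)(4.3093)} = -0.377357-0.108834i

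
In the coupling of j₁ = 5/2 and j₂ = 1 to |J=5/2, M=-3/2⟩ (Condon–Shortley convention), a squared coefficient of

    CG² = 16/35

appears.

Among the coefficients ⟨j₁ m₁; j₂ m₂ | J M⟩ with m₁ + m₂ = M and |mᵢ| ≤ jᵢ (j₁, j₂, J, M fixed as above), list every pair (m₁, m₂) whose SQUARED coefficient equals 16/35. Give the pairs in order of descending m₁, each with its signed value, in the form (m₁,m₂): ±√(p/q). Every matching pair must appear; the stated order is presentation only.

(-1/2,-1): +√(16/35)

Admissible pairs with m₁+m₂ = M = -3/2: (-5/2,1), (-3/2,0), (-1/2,-1)
  (m₁,m₂)=(-1/2,-1): CG² = 16/35, CG = +√(16/35)   ← matches the target
  (m₁,m₂)=(-3/2,0): CG² = 9/35, CG = −√(9/35)
  (m₁,m₂)=(-5/2,1): CG² = 2/7, CG = −√(2/7)
Pairs with CG² = 16/35: (-1/2,-1): +√(16/35)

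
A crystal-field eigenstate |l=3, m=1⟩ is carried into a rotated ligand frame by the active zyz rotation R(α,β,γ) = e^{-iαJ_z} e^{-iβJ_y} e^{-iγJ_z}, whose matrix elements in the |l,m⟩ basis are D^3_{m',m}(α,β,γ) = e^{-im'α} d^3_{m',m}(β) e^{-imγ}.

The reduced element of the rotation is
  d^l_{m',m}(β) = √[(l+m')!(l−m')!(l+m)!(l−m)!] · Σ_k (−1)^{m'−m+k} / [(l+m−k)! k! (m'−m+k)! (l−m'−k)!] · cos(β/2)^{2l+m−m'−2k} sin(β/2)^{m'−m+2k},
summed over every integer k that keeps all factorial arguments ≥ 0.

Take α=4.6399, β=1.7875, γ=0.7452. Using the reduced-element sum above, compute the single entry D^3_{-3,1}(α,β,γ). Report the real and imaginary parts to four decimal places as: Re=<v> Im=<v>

Split into d^3_{-3,1}(β=1.7875) × two z-phases.
c=cos(1.787500/2)=0.626494, s=sin(1.787500/2)=0.779427; N=√[1·720·24·2]=185.903201
The bounds max(0,m−m')=4 and min(l+m,l−m')=4 give 1 term
  k=4: (−1)^0·185.9032/(48)·0.6265^2·0.7794^4 = +0.561022
d^3_{-3,1}(1.7875) = +0.561022
D = (+0.215757+0.976447i)·(+0.561022)·(+0.734952-0.678119i) = +0.460441+0.320530i

Re=0.4604 Im=0.3205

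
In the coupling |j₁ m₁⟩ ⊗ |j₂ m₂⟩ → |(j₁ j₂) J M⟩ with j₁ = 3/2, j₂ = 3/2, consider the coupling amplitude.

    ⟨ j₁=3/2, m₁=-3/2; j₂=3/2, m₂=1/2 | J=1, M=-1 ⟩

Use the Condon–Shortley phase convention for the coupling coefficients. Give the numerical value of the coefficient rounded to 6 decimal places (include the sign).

+0.547723

triangle: 2!·1!·1!/5! = 2/120
(j±m)!: 0!·3!·2!·1!·0!·2! = 24
prefactor² = (2J+1)·Δ·N² = 6/5
  k=2: +1/(2!·0!·1!·0!·0!·1!) = 1/2
Σ = 1/2  ⇒  CG² = 6/5·(1/2)² = 3/10
CG = +√(3/10) = +0.547723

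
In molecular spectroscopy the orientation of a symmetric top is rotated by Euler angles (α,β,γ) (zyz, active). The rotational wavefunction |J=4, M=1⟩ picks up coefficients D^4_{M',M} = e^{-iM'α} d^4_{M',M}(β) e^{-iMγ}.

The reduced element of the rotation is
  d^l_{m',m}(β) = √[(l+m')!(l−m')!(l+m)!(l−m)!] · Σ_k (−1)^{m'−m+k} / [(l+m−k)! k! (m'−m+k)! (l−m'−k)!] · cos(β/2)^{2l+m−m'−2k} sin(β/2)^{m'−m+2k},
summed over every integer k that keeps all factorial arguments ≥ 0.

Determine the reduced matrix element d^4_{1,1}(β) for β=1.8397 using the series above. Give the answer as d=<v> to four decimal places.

d^4_{1,1}(β=1.8397) via the finite sum:
c=cos(1.839700/2)=0.605939, s=sin(1.839700/2)=0.795511; N=√[120·6·120·6]=720.000000
The bounds max(0,m−m')=0 and min(l+m,l−m')=3 give 4 terms
  k=0: (−1)^0·720.0000/(720)·0.6059^8·0.7955^0 = +0.018173
  k=1: (−1)^1·720.0000/(48)·0.6059^6·0.7955^2 = -0.469850
  k=2: (−1)^2·720.0000/(24)·0.6059^4·0.7955^4 = +1.619655
  k=3: (−1)^3·720.0000/(72)·0.6059^2·0.7955^6 = -0.930539
d^4_{1,1}(1.8397) = +0.018173 -0.469850 +1.619655 -0.930539 = +0.237439

d=0.2374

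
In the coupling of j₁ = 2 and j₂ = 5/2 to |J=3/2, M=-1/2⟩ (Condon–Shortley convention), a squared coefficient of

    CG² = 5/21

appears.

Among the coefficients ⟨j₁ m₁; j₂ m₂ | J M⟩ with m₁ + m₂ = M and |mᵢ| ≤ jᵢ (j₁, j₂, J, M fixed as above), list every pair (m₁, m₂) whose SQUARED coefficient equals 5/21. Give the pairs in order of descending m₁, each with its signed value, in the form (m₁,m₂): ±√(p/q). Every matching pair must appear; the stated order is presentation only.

Admissible pairs with m₁+m₂ = M = -1/2: (-2,3/2), (-1,1/2), (0,-1/2), (1,-3/2), (2,-5/2)
  (m₁,m₂)=(2,-5/2): CG² = 8/21, CG = +√(8/21)
  (m₁,m₂)=(1,-3/2): CG² = 2/105, CG = −√(2/105)
  (m₁,m₂)=(0,-1/2): CG² = 2/35, CG = −√(2/35)
  (m₁,m₂)=(-1,1/2): CG² = 5/21, CG = +√(5/21)   ← matches the target
  (m₁,m₂)=(-2,3/2): CG² = 32/105, CG = −√(32/105)
Pairs with CG² = 5/21: (-1,1/2): +√(5/21)

(-1,1/2): +√(5/21)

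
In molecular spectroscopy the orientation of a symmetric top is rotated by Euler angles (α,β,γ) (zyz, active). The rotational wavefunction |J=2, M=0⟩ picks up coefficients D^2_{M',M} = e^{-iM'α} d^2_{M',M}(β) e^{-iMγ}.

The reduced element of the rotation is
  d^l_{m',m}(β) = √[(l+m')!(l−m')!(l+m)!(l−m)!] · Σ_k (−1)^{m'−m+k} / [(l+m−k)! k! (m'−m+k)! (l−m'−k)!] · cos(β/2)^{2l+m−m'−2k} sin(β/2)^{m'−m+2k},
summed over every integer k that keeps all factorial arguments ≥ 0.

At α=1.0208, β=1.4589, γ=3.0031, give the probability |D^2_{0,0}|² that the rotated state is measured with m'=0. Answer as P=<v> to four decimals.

P=0.2316

Split into d^2_{0,0}(β=1.4589) × two z-phases.
With c≡cos(β/2)=0.745541 and s≡sin(β/2)=0.666460, N=[2·2·2·2]^{1/2}=4.000000
Admissible k: 0..2 (factorial args all ≥0)
  k=0: (−1)^0·4.0000/(4)·0.7455^4·0.6665^0 = +0.308949
  k=1: (−1)^1·4.0000/(1)·0.7455^2·0.6665^2 = -0.987531
  k=2: (−1)^2·4.0000/(4)·0.7455^0·0.6665^4 = +0.197286
d^2_{0,0}(1.4589) = +0.308949 -0.987531 +0.197286 = -0.481297
|D^2_{0,0}|² = |d^2_{0,0}(β)|² = (-0.481297)² = 0.231647 (the z-rotation phases have unit modulus)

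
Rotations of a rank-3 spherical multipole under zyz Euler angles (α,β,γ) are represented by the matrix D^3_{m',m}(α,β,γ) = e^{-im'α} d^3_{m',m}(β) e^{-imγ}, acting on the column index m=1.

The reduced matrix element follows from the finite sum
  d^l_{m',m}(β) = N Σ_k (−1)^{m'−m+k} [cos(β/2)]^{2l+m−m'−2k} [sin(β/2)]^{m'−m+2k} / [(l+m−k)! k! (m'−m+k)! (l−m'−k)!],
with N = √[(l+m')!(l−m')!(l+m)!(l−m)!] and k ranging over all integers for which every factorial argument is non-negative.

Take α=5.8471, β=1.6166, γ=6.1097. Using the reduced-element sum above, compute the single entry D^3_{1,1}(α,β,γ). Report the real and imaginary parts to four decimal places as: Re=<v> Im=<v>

D^3_{1,1}(5.8471,1.6166,6.1097) = e^{-i·1·5.8471}·d^3_{1,1}(1.6166)·e^{-i·1·6.1097}. Compute d first:
c=cos(1.616600/2)=0.690729, s=sin(1.616600/2)=0.723114; N=√[24·2·24·2]=48.000000
The bounds max(0,m−m')=0 and min(l+m,l−m')=2 give 3 terms
  k=0: (−1)^0·48.0000/(48)·0.6907^6·0.7231^0 = +0.108604
  k=1: (−1)^1·48.0000/(6)·0.6907^4·0.7231^2 = -0.952212
  k=2: (−1)^2·48.0000/(8)·0.6907^2·0.7231^4 = +0.782696
d^3_{1,1}(1.6166) = +0.108604 -0.952212 +0.782696 = -0.060912
Attach z-rotation phases: D = e^{-i(1)(5.8471)}·(-0.060912)·e^{-i(1)(6.1097)} = -0.049941-0.034873i

Re=-0.0499 Im=-0.0349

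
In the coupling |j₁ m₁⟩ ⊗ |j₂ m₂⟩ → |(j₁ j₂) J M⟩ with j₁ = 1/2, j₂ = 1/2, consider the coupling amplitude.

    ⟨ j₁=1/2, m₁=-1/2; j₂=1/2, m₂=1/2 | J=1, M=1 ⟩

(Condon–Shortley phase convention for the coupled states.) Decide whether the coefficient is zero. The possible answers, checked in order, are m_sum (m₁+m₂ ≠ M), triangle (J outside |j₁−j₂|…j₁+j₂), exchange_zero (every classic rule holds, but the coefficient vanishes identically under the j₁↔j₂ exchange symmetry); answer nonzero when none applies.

m_sum

m-sum: m₁+m₂ = -1/2+1/2 = 0, M = 1  ✗ ⇒ coefficient is 0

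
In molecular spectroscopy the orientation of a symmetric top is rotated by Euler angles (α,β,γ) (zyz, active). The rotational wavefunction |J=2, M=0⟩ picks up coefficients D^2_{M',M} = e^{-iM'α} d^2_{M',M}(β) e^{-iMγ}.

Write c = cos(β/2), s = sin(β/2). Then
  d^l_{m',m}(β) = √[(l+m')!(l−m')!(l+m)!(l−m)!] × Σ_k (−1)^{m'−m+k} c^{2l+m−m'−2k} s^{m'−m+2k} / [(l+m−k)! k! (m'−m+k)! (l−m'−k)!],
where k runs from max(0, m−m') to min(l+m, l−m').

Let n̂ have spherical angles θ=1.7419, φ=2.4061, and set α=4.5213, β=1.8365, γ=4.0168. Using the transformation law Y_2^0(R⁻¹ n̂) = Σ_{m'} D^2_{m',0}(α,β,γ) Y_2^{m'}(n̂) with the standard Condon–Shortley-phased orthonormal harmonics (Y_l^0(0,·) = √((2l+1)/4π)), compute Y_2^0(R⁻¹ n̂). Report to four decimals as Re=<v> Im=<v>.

Need the full column D^2_{m',0} for m'=−2..2 at α=4.5213, β=1.8365, γ=4.0168.
cos(β/2)=0.607212, sin(β/2)=0.794540
d^2_{-2,0}: single k=2 term ⇒ +0.570148;  D = -0.529014+0.212632i
d^2_{-1,0}: k∈[1..2] ⇒ +0.435724 -0.746042 = -0.310318;  D = +0.058938+0.304670i
d^2_{0,0}: k∈[0..2] ⇒ +0.135944 -0.931047 +0.398532 = -0.396571;  D = -0.396571+0.000000i
d^2_{1,0}: k∈[0..1] ⇒ -0.435724 +0.746042 = +0.310318;  D = -0.058938+0.304670i
d^2_{2,0}: single k=0 term ⇒ +0.570148;  D = -0.529014-0.212632i
Y_2^{m'}(θ=1.7419,φ=2.4061) and Σ D·Y over m':
  (-0.5290+0.2126i)·(+0.0374+0.3732i)  (+0.0589+0.3047i)·(+0.0961+0.0870i)  (-0.3966+0.0000i)·(-0.2880+0.0000i)  (-0.0589+0.3047i)·(-0.0961+0.0870i)  (-0.5290-0.2126i)·(+0.0374-0.3732i)
Y_2^0(R⁻¹ n̂) = -0.125723+0.000000i

Re=-0.1257 Im=0.0000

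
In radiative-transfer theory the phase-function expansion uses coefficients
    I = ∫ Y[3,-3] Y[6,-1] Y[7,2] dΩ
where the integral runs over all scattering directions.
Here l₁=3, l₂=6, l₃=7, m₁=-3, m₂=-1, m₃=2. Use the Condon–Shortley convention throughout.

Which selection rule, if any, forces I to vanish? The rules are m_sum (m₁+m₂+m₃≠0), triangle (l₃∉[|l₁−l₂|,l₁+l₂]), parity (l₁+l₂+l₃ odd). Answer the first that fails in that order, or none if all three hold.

Σmᵢ = -2  ✗
l₃∈[|l₁−l₂|,l₁+l₂]=[3,9], have l₃=7
Σlᵢ = 16 ⇒ even

m_sum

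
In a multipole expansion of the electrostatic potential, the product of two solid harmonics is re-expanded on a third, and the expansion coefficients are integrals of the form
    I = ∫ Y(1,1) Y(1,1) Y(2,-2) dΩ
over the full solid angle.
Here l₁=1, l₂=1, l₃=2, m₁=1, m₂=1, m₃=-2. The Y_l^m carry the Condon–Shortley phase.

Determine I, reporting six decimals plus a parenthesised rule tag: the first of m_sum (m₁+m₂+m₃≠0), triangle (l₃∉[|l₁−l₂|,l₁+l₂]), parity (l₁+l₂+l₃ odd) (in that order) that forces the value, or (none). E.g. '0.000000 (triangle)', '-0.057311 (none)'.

0.309019 (none)

m-sum 0 ✓  L=4 even ✓  0≤2≤2 ✓
Π(2lᵢ+1) = 3×3×5 = 45
triangle coeff Δ(1,1,2) = 1/30
Σ_t [0,0]: t=0:+1/1 = 1/1
(3j)²=2/15 [(1 1 2; 0 0 0)], sign=+1
Σ_t [0,0]: t=0:+1/4 = 1/4
(3j)²=1/5 [(1 1 2; 1 1 -2)], sign=+1
⇒ 4πI² = 6/5
I = (+1)√(6/5/(4π)) = 0.30901936
No selection rule forces the value: the integral is nonzero (none).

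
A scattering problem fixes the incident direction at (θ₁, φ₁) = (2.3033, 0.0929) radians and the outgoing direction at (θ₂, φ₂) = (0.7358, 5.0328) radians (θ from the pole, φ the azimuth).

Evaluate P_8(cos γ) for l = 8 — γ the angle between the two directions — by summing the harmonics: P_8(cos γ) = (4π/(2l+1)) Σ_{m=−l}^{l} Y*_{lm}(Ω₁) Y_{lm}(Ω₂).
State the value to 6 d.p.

Term-by-term m-sum for l=8 (normalisation 4π/17 = 0.739198):
  m=-8: (0.03544 + 0.03257j) × (-0.01778 - 0.01160j) = -0.00025 - 0.00099j  (running Σ = -0.00025 - 0.00099j)
  m=-7: (-0.13782 - 0.10484j) × (-0.07338 + 0.05839j) = 0.01623 - 0.00035j  (running Σ = 0.01598 - 0.00134j)
  m=-6: (0.30801 + 0.19200j) × (0.08585 + 0.23398j) = -0.01848 + 0.08855j  (running Σ = -0.00250 + 0.08721j)
  m=-5: (-0.40958 - 0.20523j) × (0.43023 - 0.01345j) = -0.17898 - 0.08279j  (running Σ = -0.18147 + 0.00442j)
  m=-4: (0.22849 + 0.08904j) × (0.12412 - 0.41721j) = 0.06551 - 0.08428j  (running Σ = -0.11597 - 0.07985j)
  m=-3: (0.19103 + 0.05466j) × (-0.07855 - 0.05485j) = -0.01201 - 0.01477j  (running Σ = -0.12797 - 0.09462j)
  m=-2: (-0.35950 - 0.06758j) × (0.27005 - 0.20141j) = -0.11069 + 0.05416j  (running Σ = -0.23867 - 0.04047j)
  m=-1: (-0.03548 - 0.00331j) × (-0.08532 - 0.25712j) = 0.00218 + 0.00941j  (running Σ = -0.23649 - 0.03106j)
  m=0: (0.36824 + 0.00000j) × (0.26165 + 0.00000j) = 0.09635 + 0.00000j  (running Σ = -0.14014 - 0.03106j)
  m=1: (0.03548 - 0.00331j) × (0.08532 - 0.25712j) = 0.00218 - 0.00941j  (running Σ = -0.13796 - 0.04047j)
  m=2: (-0.35950 + 0.06758j) × (0.27005 + 0.20141j) = -0.11069 - 0.05416j  (running Σ = -0.24866 - 0.09462j)
  m=3: (-0.19103 + 0.05466j) × (0.07855 - 0.05485j) = -0.01201 + 0.01477j  (running Σ = -0.26066 - 0.07985j)
  m=4: (0.22849 - 0.08904j) × (0.12412 + 0.41721j) = 0.06551 + 0.08428j  (running Σ = -0.19515 + 0.00442j)
  m=5: (0.40958 - 0.20523j) × (-0.43023 - 0.01345j) = -0.17898 + 0.08279j  (running Σ = -0.37413 + 0.08721j)
  m=6: (0.30801 - 0.19200j) × (0.08585 - 0.23398j) = -0.01848 - 0.08855j  (running Σ = -0.39261 - 0.00134j)
  m=7: (0.13782 - 0.10484j) × (0.07338 + 0.05839j) = 0.01623 + 0.00035j  (running Σ = -0.37638 - 0.00099j)
  m=8: (0.03544 - 0.03257j) × (-0.01778 + 0.01160j) = -0.00025 + 0.00099j  (running Σ = -0.37663 - 0.00000j)
Σ over m = -0.37663 - 0.00000j; ×(4π/17) → -0.27840 - 0.00000j. Real part: -0.278403

-0.278403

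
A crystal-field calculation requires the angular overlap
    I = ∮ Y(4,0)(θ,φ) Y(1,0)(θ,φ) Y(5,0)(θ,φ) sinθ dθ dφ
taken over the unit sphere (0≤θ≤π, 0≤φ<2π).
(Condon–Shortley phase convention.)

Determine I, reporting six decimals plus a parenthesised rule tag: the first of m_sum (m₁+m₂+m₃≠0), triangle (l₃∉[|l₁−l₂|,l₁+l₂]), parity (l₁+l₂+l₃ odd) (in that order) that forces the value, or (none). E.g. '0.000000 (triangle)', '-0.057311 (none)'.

Rules hold: Σm=0, L=10 even, 3≤5≤5.
N = 9·3·11 = 297
Δ = 0!·8!·2!/11! = 1/495
Racah Σ t=0..0: t=0:+1/576 = 1/576
⇒ 3j(4 1 5; 0 0 0)² = 5/99, sgn -1
(m-triple is (0,0,0) — same symbol as above.)
4πI² = N·(3j₀)²·(3jₘ)² = 25/33
I = +1·√(0.757576/4π) = 0.24553200
No selection rule forces the value: the integral is nonzero (none).

0.245532 (none)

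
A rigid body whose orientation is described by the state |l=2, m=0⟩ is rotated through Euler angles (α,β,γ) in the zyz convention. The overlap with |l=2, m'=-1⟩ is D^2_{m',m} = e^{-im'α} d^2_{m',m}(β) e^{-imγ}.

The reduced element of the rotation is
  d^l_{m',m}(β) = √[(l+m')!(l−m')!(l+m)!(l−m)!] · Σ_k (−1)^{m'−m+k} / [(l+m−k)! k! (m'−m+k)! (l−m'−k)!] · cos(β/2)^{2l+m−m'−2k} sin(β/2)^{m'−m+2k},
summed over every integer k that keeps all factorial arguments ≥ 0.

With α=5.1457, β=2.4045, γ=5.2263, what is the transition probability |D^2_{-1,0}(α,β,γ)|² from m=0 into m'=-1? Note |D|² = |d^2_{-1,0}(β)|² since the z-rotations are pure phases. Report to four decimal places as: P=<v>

P=0.3715

Split into d^2_{-1,0}(β=2.4045) × two z-phases.
c=cos(2.404500/2)=0.360260, s=sin(2.404500/2)=0.932852; N=√[1·6·2·2]=4.898979
k∈{1,2} keeps every argument non-negative
  k=1: (−1)^0·4.8990/(2)·0.3603^3·0.9329^1 = +0.106840
  k=2: (−1)^1·4.8990/(2)·0.3603^1·0.9329^3 = -0.716357
d^2_{-1,0}(2.4045) = +0.106840 -0.716357 = -0.609517
|D^2_{-1,0}|² = |d^2_{-1,0}(β)|² = (-0.609517)² = 0.371511 (the z-rotation phases have unit modulus)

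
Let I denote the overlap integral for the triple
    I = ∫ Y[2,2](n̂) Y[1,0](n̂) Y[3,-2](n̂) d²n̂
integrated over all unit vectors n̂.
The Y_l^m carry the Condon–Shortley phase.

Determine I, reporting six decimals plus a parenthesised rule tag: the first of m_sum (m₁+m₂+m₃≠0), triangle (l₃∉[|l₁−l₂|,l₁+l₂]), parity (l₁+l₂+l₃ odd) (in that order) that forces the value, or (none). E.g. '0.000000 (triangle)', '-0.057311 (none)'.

Rules hold: Σm=0, L=6 even, 1≤3≤3.
N = 5·3·7 = 105
Δ = 0!·4!·2!/7! = 1/105
Racah Σ t=0..0: t=0:+1/4 = 1/4
⇒ 3j(2 1 3; 0 0 0)² = 3/35, sgn -1
Racah Σ t=0..0: t=0:+1/24 = 1/24
⇒ 3j(2 1 3; 2 0 -2)² = 1/21, sgn -1
4πI² = N·(3j₀)²·(3jₘ)² = 3/7
I = +1·√(0.428571/4π) = 0.18467439
No selection rule forces the value: the integral is nonzero (none).

0.184674 (none)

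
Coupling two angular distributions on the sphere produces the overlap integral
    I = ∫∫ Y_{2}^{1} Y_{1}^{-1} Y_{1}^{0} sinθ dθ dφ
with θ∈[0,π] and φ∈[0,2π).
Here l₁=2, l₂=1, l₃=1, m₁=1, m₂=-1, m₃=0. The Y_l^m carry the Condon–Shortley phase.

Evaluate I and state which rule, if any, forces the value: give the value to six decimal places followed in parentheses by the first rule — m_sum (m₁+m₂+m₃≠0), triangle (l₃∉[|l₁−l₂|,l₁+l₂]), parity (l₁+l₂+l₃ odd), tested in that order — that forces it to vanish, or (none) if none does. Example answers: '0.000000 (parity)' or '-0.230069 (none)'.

Rules hold: Σm=0, L=4 even, 1≤1≤3.
N = 5·3·3 = 45
Δ = 2!·2!·0!/5! = 1/30
Racah Σ t=1..1: t=1:−1/1 = -1/1
⇒ 3j(2 1 1; 0 0 0)² = 2/15, sgn +1
Racah Σ t=0..0: t=0:+1/2 = 1/2
⇒ 3j(2 1 1; 1 -1 0)² = 1/10, sgn -1
4πI² = N·(3j₀)²·(3jₘ)² = 3/5
I = -1·√(0.6/4π) = -0.21850969
No selection rule forces the value: the integral is nonzero (none).

-0.218510 (none)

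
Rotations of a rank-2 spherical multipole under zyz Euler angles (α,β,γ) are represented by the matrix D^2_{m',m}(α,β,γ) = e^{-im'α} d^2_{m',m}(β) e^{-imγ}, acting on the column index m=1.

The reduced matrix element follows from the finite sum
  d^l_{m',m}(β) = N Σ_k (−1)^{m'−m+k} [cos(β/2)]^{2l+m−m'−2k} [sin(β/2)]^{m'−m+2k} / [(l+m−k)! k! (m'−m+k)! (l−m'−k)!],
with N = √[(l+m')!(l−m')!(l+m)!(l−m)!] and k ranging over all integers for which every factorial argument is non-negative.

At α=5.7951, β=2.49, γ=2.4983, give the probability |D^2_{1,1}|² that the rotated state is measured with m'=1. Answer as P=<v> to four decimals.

D^2_{1,1}(5.7951,2.4900,2.4983) = e^{-i·1·5.7951}·d^2_{1,1}(2.4900)·e^{-i·1·2.4983}. Compute d first:
Half-angle: c=0.320063, s=0.947396. N=√(6·1·6·1)=6.000000
k: max(0,(1)−(1))=0 … min(2+(1),2−(1))=1
  k=0: (−1)^0·6.0000/(6)·0.3201^4·0.9474^0 = +0.010494
  k=1: (−1)^1·6.0000/(2)·0.3201^2·0.9474^2 = -0.275839
d^2_{1,1}(2.4900) = +0.010494 -0.275839 = -0.265345
|D^2_{1,1}|² = |d^2_{1,1}(β)|² = (-0.265345)² = 0.070408 (the z-rotation phases have unit modulus)

P=0.0704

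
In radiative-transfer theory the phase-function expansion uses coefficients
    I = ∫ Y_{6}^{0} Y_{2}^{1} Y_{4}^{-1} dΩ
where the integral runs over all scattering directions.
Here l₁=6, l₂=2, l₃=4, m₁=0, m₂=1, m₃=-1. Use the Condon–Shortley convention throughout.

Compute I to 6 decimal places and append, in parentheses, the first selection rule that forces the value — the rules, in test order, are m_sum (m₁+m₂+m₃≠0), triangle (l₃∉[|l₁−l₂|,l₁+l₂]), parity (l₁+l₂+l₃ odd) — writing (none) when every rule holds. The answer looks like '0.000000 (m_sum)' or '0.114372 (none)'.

Checks pass: Σm=0; 12 even; l₃=4∈[4,8].
(2·6+1)(2·2+1)(2·4+1) = 585
Δ: 4! 8! 0! / 13! → 1/6435
sum: t=2:+1/2304 = 1/2304
3j²(6 2 4; 0 0 0) = Δ·Π!·Σ² = 5/143  (sign +1)
sum: t=3:−1/4320 = -1/4320
3j²(6 2 4; 0 1 -1) = Δ·Π!·Σ² = 8/429  (sign +1)
combine: 4πI² = 585·5/143·8/429 = 600/1573
take √, sign +1: I = 0.17422334
No selection rule forces the value: the integral is nonzero (none).

0.174223 (none)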